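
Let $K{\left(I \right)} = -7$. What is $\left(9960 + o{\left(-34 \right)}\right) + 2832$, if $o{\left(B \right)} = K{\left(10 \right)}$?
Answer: $12785$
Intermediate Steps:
$o{\left(B \right)} = -7$
$\left(9960 + o{\left(-34 \right)}\right) + 2832 = \left(9960 - 7\right) + 2832 = 9953 + 2832 = 12785$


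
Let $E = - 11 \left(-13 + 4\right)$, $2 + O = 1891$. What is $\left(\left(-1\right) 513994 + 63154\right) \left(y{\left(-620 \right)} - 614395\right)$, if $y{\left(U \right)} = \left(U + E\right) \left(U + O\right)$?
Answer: $575066256960$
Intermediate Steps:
$O = 1889$ ($O = -2 + 1891 = 1889$)
$E = 99$ ($E = \left(-11\right) \left(-9\right) = 99$)
$y{\left(U \right)} = \left(99 + U\right) \left(1889 + U\right)$ ($y{\left(U \right)} = \left(U + 99\right) \left(U + 1889\right) = \left(99 + U\right) \left(1889 + U\right)$)
$\left(\left(-1\right) 513994 + 63154\right) \left(y{\left(-620 \right)} - 614395\right) = \left(\left(-1\right) 513994 + 63154\right) \left(\left(187011 + \left(-620\right)^{2} + 1988 \left(-620\right)\right) - 614395\right) = \left(-513994 + 63154\right) \left(\left(187011 + 384400 - 1232560\right) - 614395\right) = - 450840 \left(-661149 - 614395\right) = \left(-450840\right) \left(-1275544\right) = 575066256960$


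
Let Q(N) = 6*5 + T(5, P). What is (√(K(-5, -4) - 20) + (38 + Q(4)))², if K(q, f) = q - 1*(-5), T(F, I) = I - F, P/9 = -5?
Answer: 304 + 72*I*√5 ≈ 304.0 + 161.0*I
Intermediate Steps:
P = -45 (P = 9*(-5) = -45)
K(q, f) = 5 + q (K(q, f) = q + 5 = 5 + q)
Q(N) = -20 (Q(N) = 6*5 + (-45 - 1*5) = 30 + (-45 - 5) = 30 - 50 = -20)
(√(K(-5, -4) - 20) + (38 + Q(4)))² = (√((5 - 5) - 20) + (38 - 20))² = (√(0 - 20) + 18)² = (√(-20) + 18)² = (2*I*√5 + 18)² = (18 + 2*I*√5)²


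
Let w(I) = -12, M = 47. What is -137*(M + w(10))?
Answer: -4795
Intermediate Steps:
-137*(M + w(10)) = -137*(47 - 12) = -137*35 = -4795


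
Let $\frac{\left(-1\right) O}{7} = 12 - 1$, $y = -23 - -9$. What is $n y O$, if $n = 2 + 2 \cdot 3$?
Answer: $8624$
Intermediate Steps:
$y = -14$ ($y = -23 + 9 = -14$)
$O = -77$ ($O = - 7 \left(12 - 1\right) = \left(-7\right) 11 = -77$)
$n = 8$ ($n = 2 + 6 = 8$)
$n y O = 8 \left(-14\right) \left(-77\right) = \left(-112\right) \left(-77\right) = 8624$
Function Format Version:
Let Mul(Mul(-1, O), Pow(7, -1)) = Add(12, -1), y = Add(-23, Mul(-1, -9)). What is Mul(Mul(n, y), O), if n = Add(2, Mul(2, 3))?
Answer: 8624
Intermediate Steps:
y = -14 (y = Add(-23, 9) = -14)
O = -77 (O = Mul(-7, Add(12, -1)) = Mul(-7, 11) = -77)
n = 8 (n = Add(2, 6) = 8)
Mul(Mul(n, y), O) = Mul(Mul(8, -14), -77) = Mul(-112, -77) = 8624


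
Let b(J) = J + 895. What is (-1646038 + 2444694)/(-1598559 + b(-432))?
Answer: -49916/99881 ≈ -0.49975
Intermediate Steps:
b(J) = 895 + J
(-1646038 + 2444694)/(-1598559 + b(-432)) = (-1646038 + 2444694)/(-1598559 + (895 - 432)) = 798656/(-1598559 + 463) = 798656/(-1598096) = 798656*(-1/1598096) = -49916/99881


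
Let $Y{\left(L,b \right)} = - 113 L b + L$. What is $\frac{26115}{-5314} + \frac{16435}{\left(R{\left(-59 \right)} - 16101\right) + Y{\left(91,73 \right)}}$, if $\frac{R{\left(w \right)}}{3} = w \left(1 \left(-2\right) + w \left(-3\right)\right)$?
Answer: $- \frac{10458904325}{2119340108} \approx -4.935$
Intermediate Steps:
$Y{\left(L,b \right)} = L - 113 L b$ ($Y{\left(L,b \right)} = - 113 L b + L = L - 113 L b$)
$R{\left(w \right)} = 3 w \left(-2 - 3 w\right)$ ($R{\left(w \right)} = 3 w \left(1 \left(-2\right) + w \left(-3\right)\right) = 3 w \left(-2 - 3 w\right)$)
$\frac{26115}{-5314} + \frac{16435}{\left(R{\left(-59 \right)} - 16101\right) + Y{\left(91,73 \right)}} = \frac{26115}{-5314} + \frac{16435}{\left(\left(-3\right) \left(-59\right) \left(2 + 3 \left(-59\right)\right) - 16101\right) + 91 \left(1 - 8249\right)} = 26115 \left(- \frac{1}{5314}\right) + \frac{16435}{\left(\left(-3\right) \left(-59\right) \left(2 - 177\right) - 16101\right) + 91 \left(1 - 8249\right)} = - \frac{26115}{5314} + \frac{16435}{\left(\left(-3\right) \left(-59\right) \left(-175\right) - 16101\right) + 91 \left(-8248\right)} = - \frac{26115}{5314} + \frac{16435}{\left(-30975 - 16101\right) - 750568} = - \frac{26115}{5314} + \frac{16435}{-47076 - 750568} = - \frac{26115}{5314} + \frac{16435}{-797644} = - \frac{26115}{5314} + 16435 \left(- \frac{1}{797644}\right) = - \frac{26115}{5314} - \frac{16435}{797644} = - \frac{10458904325}{2119340108}$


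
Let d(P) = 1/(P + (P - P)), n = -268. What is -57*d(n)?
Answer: 57/268 ≈ 0.21269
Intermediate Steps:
d(P) = 1/P (d(P) = 1/(P + 0) = 1/P)
-57*d(n) = -57/(-268) = -57*(-1/268) = 57/268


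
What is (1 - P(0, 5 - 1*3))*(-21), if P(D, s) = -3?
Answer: -84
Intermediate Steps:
(1 - P(0, 5 - 1*3))*(-21) = (1 - 1*(-3))*(-21) = (1 + 3)*(-21) = 4*(-21) = -84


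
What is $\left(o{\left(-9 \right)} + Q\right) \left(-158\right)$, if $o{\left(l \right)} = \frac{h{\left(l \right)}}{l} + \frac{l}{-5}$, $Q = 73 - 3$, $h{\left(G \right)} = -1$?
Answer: $- \frac{511288}{45} \approx -11362.0$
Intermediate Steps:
$Q = 70$
$o{\left(l \right)} = - \frac{1}{l} - \frac{l}{5}$ ($o{\left(l \right)} = - \frac{1}{l} + \frac{l}{-5} = - \frac{1}{l} + l \left(- \frac{1}{5}\right) = - \frac{1}{l} - \frac{l}{5}$)
$\left(o{\left(-9 \right)} + Q\right) \left(-158\right) = \left(\left(- \frac{1}{-9} - - \frac{9}{5}\right) + 70\right) \left(-158\right) = \left(\left(\left(-1\right) \left(- \frac{1}{9}\right) + \frac{9}{5}\right) + 70\right) \left(-158\right) = \left(\left(\frac{1}{9} + \frac{9}{5}\right) + 70\right) \left(-158\right) = \left(\frac{86}{45} + 70\right) \left(-158\right) = \frac{3236}{45} \left(-158\right) = - \frac{511288}{45}$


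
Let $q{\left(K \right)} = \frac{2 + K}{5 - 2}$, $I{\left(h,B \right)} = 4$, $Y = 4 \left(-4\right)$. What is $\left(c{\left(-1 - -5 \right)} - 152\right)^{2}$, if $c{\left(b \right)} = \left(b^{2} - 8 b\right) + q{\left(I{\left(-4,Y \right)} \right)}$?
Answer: $27556$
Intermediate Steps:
$Y = -16$
$q{\left(K \right)} = \frac{2}{3} + \frac{K}{3}$ ($q{\left(K \right)} = \frac{2 + K}{3} = \left(2 + K\right) \frac{1}{3} = \frac{2}{3} + \frac{K}{3}$)
$c{\left(b \right)} = 2 + b^{2} - 8 b$ ($c{\left(b \right)} = \left(b^{2} - 8 b\right) + \left(\frac{2}{3} + \frac{1}{3} \cdot 4\right) = \left(b^{2} - 8 b\right) + \left(\frac{2}{3} + \frac{4}{3}\right) = \left(b^{2} - 8 b\right) + 2 = 2 + b^{2} - 8 b$)
$\left(c{\left(-1 - -5 \right)} - 152\right)^{2} = \left(\left(2 + \left(-1 - -5\right)^{2} - 8 \left(-1 - -5\right)\right) - 152\right)^{2} = \left(\left(2 + \left(-1 + 5\right)^{2} - 8 \left(-1 + 5\right)\right) - 152\right)^{2} = \left(\left(2 + 4^{2} - 32\right) - 152\right)^{2} = \left(\left(2 + 16 - 32\right) - 152\right)^{2} = \left(-14 - 152\right)^{2} = \left(-166\right)^{2} = 27556$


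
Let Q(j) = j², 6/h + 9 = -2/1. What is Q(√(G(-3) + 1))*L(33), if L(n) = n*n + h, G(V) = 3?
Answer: 47892/11 ≈ 4353.8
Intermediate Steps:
h = -6/11 (h = 6/(-9 - 2/1) = 6/(-9 - 2*1) = 6/(-9 - 2) = 6/(-11) = 6*(-1/11) = -6/11 ≈ -0.54545)
L(n) = -6/11 + n² (L(n) = n*n - 6/11 = n² - 6/11 = -6/11 + n²)
Q(√(G(-3) + 1))*L(33) = (√(3 + 1))²*(-6/11 + 33²) = (√4)²*(-6/11 + 1089) = 2²*(11973/11) = 4*(11973/11) = 47892/11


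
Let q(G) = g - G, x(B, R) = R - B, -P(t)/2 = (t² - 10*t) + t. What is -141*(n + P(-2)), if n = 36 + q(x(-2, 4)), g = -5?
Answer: 2679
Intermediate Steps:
P(t) = -2*t² + 18*t (P(t) = -2*((t² - 10*t) + t) = -2*(t² - 9*t) = -2*t² + 18*t)
q(G) = -5 - G
n = 25 (n = 36 + (-5 - (4 - 1*(-2))) = 36 + (-5 - (4 + 2)) = 36 + (-5 - 1*6) = 36 + (-5 - 6) = 36 - 11 = 25)
-141*(n + P(-2)) = -141*(25 + 2*(-2)*(9 - 1*(-2))) = -141*(25 + 2*(-2)*(9 + 2)) = -141*(25 + 2*(-2)*11) = -141*(25 - 44) = -141*(-19) = 2679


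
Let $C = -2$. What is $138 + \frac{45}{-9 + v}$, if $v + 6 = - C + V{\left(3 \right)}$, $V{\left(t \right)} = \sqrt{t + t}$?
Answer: $\frac{21909}{163} - \frac{45 \sqrt{6}}{163} \approx 133.73$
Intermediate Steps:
$V{\left(t \right)} = \sqrt{2} \sqrt{t}$ ($V{\left(t \right)} = \sqrt{2 t} = \sqrt{2} \sqrt{t}$)
$v = -4 + \sqrt{6}$ ($v = -6 - \left(-2 - \sqrt{2} \sqrt{3}\right) = -6 + \left(2 + \sqrt{6}\right) = -4 + \sqrt{6} \approx -1.5505$)
$138 + \frac{45}{-9 + v} = 138 + \frac{45}{-9 - \left(4 - \sqrt{6}\right)} = 138 + \frac{45}{-13 + \sqrt{6}}$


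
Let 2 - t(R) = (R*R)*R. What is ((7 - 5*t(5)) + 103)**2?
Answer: 525625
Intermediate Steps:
t(R) = 2 - R**3 (t(R) = 2 - R*R*R = 2 - R**2*R = 2 - R**3)
((7 - 5*t(5)) + 103)**2 = ((7 - 5*(2 - 1*5**3)) + 103)**2 = ((7 - 5*(2 - 1*125)) + 103)**2 = ((7 - 5*(2 - 125)) + 103)**2 = ((7 - 5*(-123)) + 103)**2 = ((7 + 615) + 103)**2 = (622 + 103)**2 = 725**2 = 525625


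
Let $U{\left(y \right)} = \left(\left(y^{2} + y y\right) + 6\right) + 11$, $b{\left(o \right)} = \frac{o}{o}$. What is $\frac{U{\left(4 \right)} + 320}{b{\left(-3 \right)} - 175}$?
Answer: $- \frac{123}{58} \approx -2.1207$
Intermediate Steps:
$b{\left(o \right)} = 1$
$U{\left(y \right)} = 17 + 2 y^{2}$ ($U{\left(y \right)} = \left(\left(y^{2} + y^{2}\right) + 6\right) + 11 = \left(2 y^{2} + 6\right) + 11 = \left(6 + 2 y^{2}\right) + 11 = 17 + 2 y^{2}$)
$\frac{U{\left(4 \right)} + 320}{b{\left(-3 \right)} - 175} = \frac{\left(17 + 2 \cdot 4^{2}\right) + 320}{1 - 175} = \frac{\left(17 + 2 \cdot 16\right) + 320}{-174} = \left(\left(17 + 32\right) + 320\right) \left(- \frac{1}{174}\right) = \left(49 + 320\right) \left(- \frac{1}{174}\right) = 369 \left(- \frac{1}{174}\right) = - \frac{123}{58}$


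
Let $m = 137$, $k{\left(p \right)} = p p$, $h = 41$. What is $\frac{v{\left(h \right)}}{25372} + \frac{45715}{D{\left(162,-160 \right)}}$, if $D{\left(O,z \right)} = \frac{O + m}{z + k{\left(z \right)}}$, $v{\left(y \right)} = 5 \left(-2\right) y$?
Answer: $\frac{14753686004305}{3793114} \approx 3.8896 \cdot 10^{6}$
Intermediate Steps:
$k{\left(p \right)} = p^{2}$
$v{\left(y \right)} = - 10 y$
$D{\left(O,z \right)} = \frac{137 + O}{z + z^{2}}$ ($D{\left(O,z \right)} = \frac{O + 137}{z + z^{2}} = \frac{137 + O}{z + z^{2}}$)
$\frac{v{\left(h \right)}}{25372} + \frac{45715}{D{\left(162,-160 \right)}} = \frac{\left(-10\right) 41}{25372} + \frac{45715}{\frac{1}{-160} \frac{1}{1 - 160} \left(137 + 162\right)} = \left(-410\right) \frac{1}{25372} + \frac{45715}{\left(- \frac{1}{160}\right) \frac{1}{-159} \cdot 299} = - \frac{205}{12686} + \frac{45715}{\left(- \frac{1}{160}\right) \left(- \frac{1}{159}\right) 299} = - \frac{205}{12686} + \frac{45715}{\frac{299}{25440}} = - \frac{205}{12686} + 45715 \cdot \frac{25440}{299} = - \frac{205}{12686} + \frac{1162989600}{299} = \frac{14753686004305}{3793114}$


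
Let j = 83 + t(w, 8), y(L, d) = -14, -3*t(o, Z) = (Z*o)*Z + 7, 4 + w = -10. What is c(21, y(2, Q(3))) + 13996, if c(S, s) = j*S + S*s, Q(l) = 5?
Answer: 21668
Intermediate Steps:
w = -14 (w = -4 - 10 = -14)
t(o, Z) = -7/3 - o*Z²/3 (t(o, Z) = -((Z*o)*Z + 7)/3 = -(o*Z² + 7)/3 = -(7 + o*Z²)/3 = -7/3 - o*Z²/3)
j = 1138/3 (j = 83 + (-7/3 - ⅓*(-14)*8²) = 83 + (-7/3 - ⅓*(-14)*64) = 83 + (-7/3 + 896/3) = 83 + 889/3 = 1138/3 ≈ 379.33)
c(S, s) = 1138*S/3 + S*s
c(21, y(2, Q(3))) + 13996 = (⅓)*21*(1138 + 3*(-14)) + 13996 = (⅓)*21*(1138 - 42) + 13996 = (⅓)*21*1096 + 13996 = 7672 + 13996 = 21668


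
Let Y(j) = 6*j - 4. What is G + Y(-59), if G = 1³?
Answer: -357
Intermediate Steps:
Y(j) = -4 + 6*j
G = 1
G + Y(-59) = 1 + (-4 + 6*(-59)) = 1 + (-4 - 354) = 1 - 358 = -357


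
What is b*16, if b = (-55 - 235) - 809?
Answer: -17584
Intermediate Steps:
b = -1099 (b = -290 - 809 = -1099)
b*16 = -1099*16 = -17584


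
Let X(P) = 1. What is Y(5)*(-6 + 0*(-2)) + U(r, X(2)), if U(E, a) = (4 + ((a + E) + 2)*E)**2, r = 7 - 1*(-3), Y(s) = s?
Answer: 17926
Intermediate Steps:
r = 10 (r = 7 + 3 = 10)
U(E, a) = (4 + E*(2 + E + a))**2 (U(E, a) = (4 + ((E + a) + 2)*E)**2 = (4 + (2 + E + a)*E)**2 = (4 + E*(2 + E + a))**2)
Y(5)*(-6 + 0*(-2)) + U(r, X(2)) = 5*(-6 + 0*(-2)) + (4 + 10**2 + 2*10 + 10*1)**2 = 5*(-6 + 0) + (4 + 100 + 20 + 10)**2 = 5*(-6) + 134**2 = -30 + 17956 = 17926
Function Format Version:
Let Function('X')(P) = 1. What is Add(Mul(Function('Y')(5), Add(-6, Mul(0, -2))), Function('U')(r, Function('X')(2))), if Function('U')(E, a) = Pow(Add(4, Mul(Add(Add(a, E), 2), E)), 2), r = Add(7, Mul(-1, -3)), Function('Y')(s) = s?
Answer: 17926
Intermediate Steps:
r = 10 (r = Add(7, 3) = 10)
Function('U')(E, a) = Pow(Add(4, Mul(E, Add(2, E, a))), 2) (Function('U')(E, a) = Pow(Add(4, Mul(Add(Add(E, a), 2), E)), 2) = Pow(Add(4, Mul(Add(2, E, a), E)), 2) = Pow(Add(4, Mul(E, Add(2, E, a))), 2))
Add(Mul(Function('Y')(5), Add(-6, Mul(0, -2))), Function('U')(r, Function('X')(2))) = Add(Mul(5, Add(-6, Mul(0, -2))), Pow(Add(4, Pow(10, 2), Mul(2, 10), Mul(10, 1)), 2)) = Add(Mul(5, Add(-6, 0)), Pow(Add(4, 100, 20, 10), 2)) = Add(Mul(5, -6), Pow(134, 2)) = Add(-30, 17956) = 17926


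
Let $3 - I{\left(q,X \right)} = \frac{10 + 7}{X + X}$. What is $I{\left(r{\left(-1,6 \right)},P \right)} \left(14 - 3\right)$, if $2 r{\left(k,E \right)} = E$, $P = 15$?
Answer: $\frac{803}{30} \approx 26.767$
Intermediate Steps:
$r{\left(k,E \right)} = \frac{E}{2}$
$I{\left(q,X \right)} = 3 - \frac{17}{2 X}$ ($I{\left(q,X \right)} = 3 - \frac{10 + 7}{X + X} = 3 - \frac{17}{2 X}$)
$I{\left(r{\left(-1,6 \right)},P \right)} \left(14 - 3\right) = \left(3 - \frac{17}{2 \cdot 15}\right) \left(14 - 3\right) = \left(3 - \frac{17}{30}\right) \left(14 - 3\right) = \left(3 - \frac{17}{30}\right) 11 = \frac{73}{30} \cdot 11 = \frac{803}{30}$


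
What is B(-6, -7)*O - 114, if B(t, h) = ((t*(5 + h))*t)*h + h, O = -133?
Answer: -66215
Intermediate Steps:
B(t, h) = h + h*t²*(5 + h) (B(t, h) = (t²*(5 + h))*h + h = h*t²*(5 + h) + h = h + h*t²*(5 + h))
B(-6, -7)*O - 114 = -7*(1 + 5*(-6)² - 7*(-6)²)*(-133) - 114 = -7*(1 + 5*36 - 7*36)*(-133) - 114 = -7*(1 + 180 - 252)*(-133) - 114 = -7*(-71)*(-133) - 114 = 497*(-133) - 114 = -66101 - 114 = -66215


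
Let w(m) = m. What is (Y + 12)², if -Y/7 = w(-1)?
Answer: 361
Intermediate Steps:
Y = 7 (Y = -7*(-1) = 7)
(Y + 12)² = (7 + 12)² = 19² = 361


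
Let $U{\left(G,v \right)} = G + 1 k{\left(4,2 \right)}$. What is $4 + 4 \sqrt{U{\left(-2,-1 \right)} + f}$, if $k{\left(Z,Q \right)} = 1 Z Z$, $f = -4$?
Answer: $4 + 4 \sqrt{10} \approx 16.649$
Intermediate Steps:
$k{\left(Z,Q \right)} = Z^{2}$ ($k{\left(Z,Q \right)} = Z Z = Z^{2}$)
$U{\left(G,v \right)} = 16 + G$ ($U{\left(G,v \right)} = G + 1 \cdot 4^{2} = G + 1 \cdot 16 = G + 16 = 16 + G$)
$4 + 4 \sqrt{U{\left(-2,-1 \right)} + f} = 4 + 4 \sqrt{\left(16 - 2\right) - 4} = 4 + 4 \sqrt{14 - 4} = 4 + 4 \sqrt{10}$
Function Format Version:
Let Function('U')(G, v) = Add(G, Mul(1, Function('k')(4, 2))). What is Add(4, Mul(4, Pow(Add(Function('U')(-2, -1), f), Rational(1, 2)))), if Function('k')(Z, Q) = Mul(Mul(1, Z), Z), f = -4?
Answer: Add(4, Mul(4, Pow(10, Rational(1, 2)))) ≈ 16.649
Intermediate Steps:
Function('k')(Z, Q) = Pow(Z, 2) (Function('k')(Z, Q) = Mul(Z, Z) = Pow(Z, 2))
Function('U')(G, v) = Add(16, G) (Function('U')(G, v) = Add(G, Mul(1, Pow(4, 2))) = Add(G, Mul(1, 16)) = Add(G, 16) = Add(16, G))
Add(4, Mul(4, Pow(Add(Function('U')(-2, -1), f), Rational(1, 2)))) = Add(4, Mul(4, Pow(Add(Add(16, -2), -4), Rational(1, 2)))) = Add(4, Mul(4, Pow(Add(14, -4), Rational(1, 2)))) = Add(4, Mul(4, Pow(10, Rational(1, 2))))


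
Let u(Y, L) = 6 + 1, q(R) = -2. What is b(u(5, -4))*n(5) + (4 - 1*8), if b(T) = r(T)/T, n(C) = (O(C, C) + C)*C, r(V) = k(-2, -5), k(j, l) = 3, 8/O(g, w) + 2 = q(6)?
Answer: 17/7 ≈ 2.4286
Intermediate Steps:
O(g, w) = -2 (O(g, w) = 8/(-2 - 2) = 8/(-4) = 8*(-¼) = -2)
r(V) = 3
u(Y, L) = 7
n(C) = C*(-2 + C) (n(C) = (-2 + C)*C = C*(-2 + C))
b(T) = 3/T
b(u(5, -4))*n(5) + (4 - 1*8) = (3/7)*(5*(-2 + 5)) + (4 - 1*8) = (3*(⅐))*(5*3) + (4 - 8) = (3/7)*15 - 4 = 45/7 - 4 = 17/7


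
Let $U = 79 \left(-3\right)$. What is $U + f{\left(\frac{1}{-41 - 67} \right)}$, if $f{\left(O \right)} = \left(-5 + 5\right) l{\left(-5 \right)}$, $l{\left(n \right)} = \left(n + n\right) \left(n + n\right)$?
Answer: $-237$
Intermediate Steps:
$l{\left(n \right)} = 4 n^{2}$ ($l{\left(n \right)} = 2 n 2 n = 4 n^{2}$)
$f{\left(O \right)} = 0$ ($f{\left(O \right)} = \left(-5 + 5\right) 4 \left(-5\right)^{2} = 0 \cdot 4 \cdot 25 = 0 \cdot 100 = 0$)
$U = -237$
$U + f{\left(\frac{1}{-41 - 67} \right)} = -237 + 0 = -237$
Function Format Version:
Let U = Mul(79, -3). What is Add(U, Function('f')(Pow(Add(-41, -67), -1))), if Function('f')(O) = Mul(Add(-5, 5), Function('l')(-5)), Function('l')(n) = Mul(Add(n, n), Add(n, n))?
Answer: -237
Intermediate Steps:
Function('l')(n) = Mul(4, Pow(n, 2)) (Function('l')(n) = Mul(Mul(2, n), Mul(2, n)) = Mul(4, Pow(n, 2)))
Function('f')(O) = 0 (Function('f')(O) = Mul(Add(-5, 5), Mul(4, Pow(-5, 2))) = Mul(0, Mul(4, 25)) = Mul(0, 100) = 0)
U = -237
Add(U, Function('f')(Pow(Add(-41, -67), -1))) = Add(-237, 0) = -237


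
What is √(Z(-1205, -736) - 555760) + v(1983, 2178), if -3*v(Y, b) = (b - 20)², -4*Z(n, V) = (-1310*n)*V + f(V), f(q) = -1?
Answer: -4656964/3 + √1159589761/2 ≈ -1.5353e+6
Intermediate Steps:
Z(n, V) = ¼ + 655*V*n/2 (Z(n, V) = -((-1310*n)*V - 1)/4 = -(-1310*V*n - 1)/4 = -(-1 - 1310*V*n)/4 = ¼ + 655*V*n/2)
v(Y, b) = -(-20 + b)²/3 (v(Y, b) = -(b - 20)²/3 = -(-20 + b)²/3)
√(Z(-1205, -736) - 555760) + v(1983, 2178) = √((¼ + (655/2)*(-736)*(-1205)) - 555760) - (-20 + 2178)²/3 = √((¼ + 290453200) - 555760) - ⅓*2158² = √(1161812801/4 - 555760) - ⅓*4656964 = √(1159589761/4) - 4656964/3 = √1159589761/2 - 4656964/3 = -4656964/3 + √1159589761/2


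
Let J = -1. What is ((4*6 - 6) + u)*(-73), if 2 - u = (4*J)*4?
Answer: -2628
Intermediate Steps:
u = 18 (u = 2 - 4*(-1)*4 = 2 - (-4)*4 = 2 - 1*(-16) = 2 + 16 = 18)
((4*6 - 6) + u)*(-73) = ((4*6 - 6) + 18)*(-73) = ((24 - 6) + 18)*(-73) = (18 + 18)*(-73) = 36*(-73) = -2628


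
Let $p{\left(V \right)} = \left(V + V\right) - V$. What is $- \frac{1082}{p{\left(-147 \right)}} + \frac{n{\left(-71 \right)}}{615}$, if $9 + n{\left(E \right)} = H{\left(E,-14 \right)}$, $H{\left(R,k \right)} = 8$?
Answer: $\frac{221761}{30135} \approx 7.3589$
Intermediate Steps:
$n{\left(E \right)} = -1$ ($n{\left(E \right)} = -9 + 8 = -1$)
$p{\left(V \right)} = V$ ($p{\left(V \right)} = 2 V - V = V$)
$- \frac{1082}{p{\left(-147 \right)}} + \frac{n{\left(-71 \right)}}{615} = - \frac{1082}{-147} - \frac{1}{615} = \left(-1082\right) \left(- \frac{1}{147}\right) - \frac{1}{615} = \frac{1082}{147} - \frac{1}{615} = \frac{221761}{30135}$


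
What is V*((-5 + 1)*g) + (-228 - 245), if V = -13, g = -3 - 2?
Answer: -733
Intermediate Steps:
g = -5
V*((-5 + 1)*g) + (-228 - 245) = -13*(-5 + 1)*(-5) + (-228 - 245) = -(-52)*(-5) - 473 = -13*20 - 473 = -260 - 473 = -733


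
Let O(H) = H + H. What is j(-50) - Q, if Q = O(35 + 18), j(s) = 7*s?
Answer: -456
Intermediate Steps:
O(H) = 2*H
Q = 106 (Q = 2*(35 + 18) = 2*53 = 106)
j(-50) - Q = 7*(-50) - 1*106 = -350 - 106 = -456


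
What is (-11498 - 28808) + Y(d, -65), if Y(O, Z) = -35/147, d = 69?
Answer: -846431/21 ≈ -40306.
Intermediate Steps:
Y(O, Z) = -5/21 (Y(O, Z) = -35*1/147 = -5/21)
(-11498 - 28808) + Y(d, -65) = (-11498 - 28808) - 5/21 = -40306 - 5/21 = -846431/21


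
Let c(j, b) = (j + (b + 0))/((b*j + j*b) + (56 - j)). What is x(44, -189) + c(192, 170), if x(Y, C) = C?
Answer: -6155927/32572 ≈ -188.99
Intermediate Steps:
c(j, b) = (b + j)/(56 - j + 2*b*j) (c(j, b) = (j + b)/((b*j + b*j) + (56 - j)) = (b + j)/(2*b*j + (56 - j)) = (b + j)/(56 - j + 2*b*j))
x(44, -189) + c(192, 170) = -189 + (170 + 192)/(56 - 1*192 + 2*170*192) = -189 + 362/(56 - 192 + 65280) = -189 + 362/65144 = -189 + (1/65144)*362 = -189 + 181/32572 = -6155927/32572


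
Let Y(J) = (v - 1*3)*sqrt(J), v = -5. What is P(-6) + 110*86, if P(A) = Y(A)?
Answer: 9460 - 8*I*sqrt(6) ≈ 9460.0 - 19.596*I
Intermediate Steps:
Y(J) = -8*sqrt(J) (Y(J) = (-5 - 1*3)*sqrt(J) = (-5 - 3)*sqrt(J) = -8*sqrt(J))
P(A) = -8*sqrt(A)
P(-6) + 110*86 = -8*I*sqrt(6) + 110*86 = -8*I*sqrt(6) + 9460 = 9460 - 8*I*sqrt(6)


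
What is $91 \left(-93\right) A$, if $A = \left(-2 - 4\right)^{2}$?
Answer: $-304668$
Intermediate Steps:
$A = 36$ ($A = \left(-6\right)^{2} = 36$)
$91 \left(-93\right) A = 91 \left(-93\right) 36 = \left(-8463\right) 36 = -304668$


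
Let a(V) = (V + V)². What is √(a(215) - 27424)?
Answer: 2*√39369 ≈ 396.83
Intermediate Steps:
a(V) = 4*V² (a(V) = (2*V)² = 4*V²)
√(a(215) - 27424) = √(4*215² - 27424) = √(4*46225 - 27424) = √(184900 - 27424) = √157476 = 2*√39369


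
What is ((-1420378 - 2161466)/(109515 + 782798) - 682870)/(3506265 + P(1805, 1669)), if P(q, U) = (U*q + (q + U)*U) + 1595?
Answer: -609337360154/10991967505943 ≈ -0.055435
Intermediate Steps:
P(q, U) = 1595 + U*q + U*(U + q) (P(q, U) = (U*q + (U + q)*U) + 1595 = (U*q + U*(U + q)) + 1595 = 1595 + U*q + U*(U + q))
((-1420378 - 2161466)/(109515 + 782798) - 682870)/(3506265 + P(1805, 1669)) = ((-1420378 - 2161466)/(109515 + 782798) - 682870)/(3506265 + (1595 + 1669² + 2*1669*1805)) = (-3581844/892313 - 682870)/(3506265 + (1595 + 2785561 + 6025090)) = (-3581844*1/892313 - 682870)/(3506265 + 8812246) = (-3581844/892313 - 682870)/12318511 = -609337360154/892313*1/12318511 = -609337360154/10991967505943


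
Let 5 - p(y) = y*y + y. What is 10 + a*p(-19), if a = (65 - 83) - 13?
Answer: 10457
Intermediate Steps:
p(y) = 5 - y - y² (p(y) = 5 - (y*y + y) = 5 - (y² + y) = 5 - (y + y²) = 5 + (-y - y²) = 5 - y - y²)
a = -31 (a = -18 - 13 = -31)
10 + a*p(-19) = 10 - 31*(5 - 1*(-19) - 1*(-19)²) = 10 - 31*(5 + 19 - 1*361) = 10 - 31*(5 + 19 - 361) = 10 - 31*(-337) = 10 + 10447 = 10457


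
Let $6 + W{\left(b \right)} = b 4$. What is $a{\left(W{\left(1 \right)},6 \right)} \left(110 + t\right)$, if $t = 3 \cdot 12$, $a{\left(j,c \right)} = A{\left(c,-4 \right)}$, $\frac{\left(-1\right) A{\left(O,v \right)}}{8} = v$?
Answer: $4672$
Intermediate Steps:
$A{\left(O,v \right)} = - 8 v$
$W{\left(b \right)} = -6 + 4 b$ ($W{\left(b \right)} = -6 + b 4 = -6 + 4 b$)
$a{\left(j,c \right)} = 32$ ($a{\left(j,c \right)} = \left(-8\right) \left(-4\right) = 32$)
$t = 36$
$a{\left(W{\left(1 \right)},6 \right)} \left(110 + t\right) = 32 \left(110 + 36\right) = 32 \cdot 146 = 4672$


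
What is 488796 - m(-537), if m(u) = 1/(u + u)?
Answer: 524966905/1074 ≈ 4.8880e+5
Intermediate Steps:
m(u) = 1/(2*u)
488796 - m(-537) = 488796 - 1/(2*(-537)) = 488796 - (-1)/(2*537) = 488796 - 1*(-1/1074) = 488796 + 1/1074 = 524966905/1074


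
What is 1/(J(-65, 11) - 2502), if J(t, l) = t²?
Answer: 1/1723 ≈ 0.00058038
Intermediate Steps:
1/(J(-65, 11) - 2502) = 1/((-65)² - 2502) = 1/(4225 - 2502) = 1/1723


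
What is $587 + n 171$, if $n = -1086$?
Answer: $-185119$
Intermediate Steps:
$587 + n 171 = 587 - 185706 = -185119$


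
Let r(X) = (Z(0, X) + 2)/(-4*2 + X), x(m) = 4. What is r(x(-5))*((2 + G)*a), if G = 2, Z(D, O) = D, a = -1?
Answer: 2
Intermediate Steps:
r(X) = 2/(-8 + X) (r(X) = (0 + 2)/(-4*2 + X) = 2/(-8 + X))
r(x(-5))*((2 + G)*a) = (2/(-8 + 4))*((2 + 2)*(-1)) = (2/(-4))*(4*(-1)) = (2*(-¼))*(-4) = -½*(-4) = 2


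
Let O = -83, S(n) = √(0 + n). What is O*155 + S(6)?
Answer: -12865 + √6 ≈ -12863.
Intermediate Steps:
S(n) = √n
O*155 + S(6) = -83*155 + √6 = -12865 + √6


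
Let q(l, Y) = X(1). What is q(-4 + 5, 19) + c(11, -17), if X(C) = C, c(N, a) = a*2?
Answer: -33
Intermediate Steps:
c(N, a) = 2*a
q(l, Y) = 1
q(-4 + 5, 19) + c(11, -17) = 1 + 2*(-17) = 1 - 34 = -33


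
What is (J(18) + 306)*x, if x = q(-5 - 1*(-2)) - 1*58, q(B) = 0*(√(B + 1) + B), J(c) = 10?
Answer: -18328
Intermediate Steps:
q(B) = 0 (q(B) = 0*(√(1 + B) + B) = 0*(B + √(1 + B)) = 0)
x = -58 (x = 0 - 1*58 = 0 - 58 = -58)
(J(18) + 306)*x = (10 + 306)*(-58) = 316*(-58) = -18328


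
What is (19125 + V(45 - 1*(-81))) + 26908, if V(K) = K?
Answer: 46159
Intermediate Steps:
(19125 + V(45 - 1*(-81))) + 26908 = (19125 + (45 - 1*(-81))) + 26908 = (19125 + (45 + 81)) + 26908 = (19125 + 126) + 26908 = 19251 + 26908 = 46159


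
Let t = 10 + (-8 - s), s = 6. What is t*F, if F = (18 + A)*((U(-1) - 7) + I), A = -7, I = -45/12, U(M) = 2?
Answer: 385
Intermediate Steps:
I = -15/4 (I = -45*1/12 = -15/4 ≈ -3.7500)
t = -4 (t = 10 + (-8 - 1*6) = 10 + (-8 - 6) = 10 - 14 = -4)
F = -385/4 (F = (18 - 7)*((2 - 7) - 15/4) = 11*(-5 - 15/4) = 11*(-35/4) = -385/4 ≈ -96.250)
t*F = -4*(-385/4) = 385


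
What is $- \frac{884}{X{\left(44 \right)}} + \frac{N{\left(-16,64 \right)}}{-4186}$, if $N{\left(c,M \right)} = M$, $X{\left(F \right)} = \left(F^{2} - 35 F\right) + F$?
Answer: $- \frac{466073}{230230} \approx -2.0244$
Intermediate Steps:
$X{\left(F \right)} = F^{2} - 34 F$
$- \frac{884}{X{\left(44 \right)}} + \frac{N{\left(-16,64 \right)}}{-4186} = - \frac{884}{44 \left(-34 + 44\right)} + \frac{64}{-4186} = - \frac{884}{44 \cdot 10} + 64 \left(- \frac{1}{4186}\right) = - \frac{884}{440} - \frac{32}{2093} = \left(-884\right) \frac{1}{440} - \frac{32}{2093} = - \frac{221}{110} - \frac{32}{2093} = - \frac{466073}{230230}$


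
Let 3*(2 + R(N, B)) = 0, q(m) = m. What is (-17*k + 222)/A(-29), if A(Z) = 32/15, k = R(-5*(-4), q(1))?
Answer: 120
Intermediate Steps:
R(N, B) = -2 (R(N, B) = -2 + (⅓)*0 = -2 + 0 = -2)
k = -2
A(Z) = 32/15 (A(Z) = 32*(1/15) = 32/15)
(-17*k + 222)/A(-29) = (-17*(-2) + 222)/(32/15) = (34 + 222)*(15/32) = 256*(15/32) = 120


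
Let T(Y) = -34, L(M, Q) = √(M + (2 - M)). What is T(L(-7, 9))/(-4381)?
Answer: 34/4381 ≈ 0.0077608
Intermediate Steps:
L(M, Q) = √2
T(L(-7, 9))/(-4381) = -34/(-4381) = -34*(-1/4381) = 34/4381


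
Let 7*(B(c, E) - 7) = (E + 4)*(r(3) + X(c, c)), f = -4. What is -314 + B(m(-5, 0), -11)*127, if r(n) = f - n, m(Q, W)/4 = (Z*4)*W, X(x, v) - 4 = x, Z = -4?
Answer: 956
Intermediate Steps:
X(x, v) = 4 + x
m(Q, W) = -64*W (m(Q, W) = 4*((-4*4)*W) = 4*(-16*W) = -64*W)
r(n) = -4 - n
B(c, E) = 7 + (-3 + c)*(4 + E)/7 (B(c, E) = 7 + ((E + 4)*((-4 - 1*3) + (4 + c)))/7 = 7 + ((4 + E)*((-4 - 3) + (4 + c)))/7 = 7 + ((4 + E)*(-7 + (4 + c)))/7 = 7 + ((4 + E)*(-3 + c))/7 = 7 + ((-3 + c)*(4 + E))/7 = 7 + (-3 + c)*(4 + E)/7)
-314 + B(m(-5, 0), -11)*127 = -314 + (37/7 - 3/7*(-11) + 4*(-64*0)/7 + (⅐)*(-11)*(-64*0))*127 = -314 + (37/7 + 33/7 + (4/7)*0 + (⅐)*(-11)*0)*127 = -314 + (37/7 + 33/7 + 0 + 0)*127 = -314 + 10*127 = -314 + 1270 = 956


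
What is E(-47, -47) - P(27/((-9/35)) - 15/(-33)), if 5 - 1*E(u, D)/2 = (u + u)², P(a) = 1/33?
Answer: -582847/33 ≈ -17662.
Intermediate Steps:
P(a) = 1/33
E(u, D) = 10 - 8*u² (E(u, D) = 10 - 2*(u + u)² = 10 - 2*4*u² = 10 - 8*u²)
E(-47, -47) - P(27/((-9/35)) - 15/(-33)) = (10 - 8*(-47)²) - 1*1/33 = (10 - 8*2209) - 1/33 = (10 - 17672) - 1/33 = -17662 - 1/33 = -582847/33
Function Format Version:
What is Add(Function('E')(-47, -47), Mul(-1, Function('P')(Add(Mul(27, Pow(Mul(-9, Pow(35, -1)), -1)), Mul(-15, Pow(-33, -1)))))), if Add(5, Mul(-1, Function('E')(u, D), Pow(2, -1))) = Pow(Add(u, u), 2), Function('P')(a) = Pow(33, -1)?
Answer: Rational(-582847, 33) ≈ -17662.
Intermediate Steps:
Function('P')(a) = Rational(1, 33)
Function('E')(u, D) = Add(10, Mul(-8, Pow(u, 2))) (Function('E')(u, D) = Add(10, Mul(-2, Pow(Add(u, u), 2))) = Add(10, Mul(-2, Pow(Mul(2, u), 2))) = Add(10, Mul(-2, Mul(4, Pow(u, 2)))) = Add(10, Mul(-8, Pow(u, 2))))
Add(Function('E')(-47, -47), Mul(-1, Function('P')(Add(Mul(27, Pow(Mul(-9, Pow(35, -1)), -1)), Mul(-15, Pow(-33, -1)))))) = Add(Add(10, Mul(-8, Pow(-47, 2))), Mul(-1, Rational(1, 33))) = Add(Add(10, Mul(-8, 2209)), Rational(-1, 33)) = Add(Add(10, -17672), Rational(-1, 33)) = Add(-17662, Rational(-1, 33)) = Rational(-582847, 33)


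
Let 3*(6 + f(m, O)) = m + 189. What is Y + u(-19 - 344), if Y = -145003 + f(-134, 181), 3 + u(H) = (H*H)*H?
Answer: -143931422/3 ≈ -4.7977e+7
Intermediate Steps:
u(H) = -3 + H³ (u(H) = -3 + (H*H)*H = -3 + H²*H = -3 + H³)
f(m, O) = 57 + m/3 (f(m, O) = -6 + (m + 189)/3 = -6 + (189 + m)/3 = -6 + (63 + m/3) = 57 + m/3)
Y = -434972/3 (Y = -145003 + (57 + (⅓)*(-134)) = -145003 + (57 - 134/3) = -145003 + 37/3 = -434972/3 ≈ -1.4499e+5)
Y + u(-19 - 344) = -434972/3 + (-3 + (-19 - 344)³) = -434972/3 + (-3 + (-363)³) = -434972/3 + (-3 - 47832147) = -434972/3 - 47832150 = -143931422/3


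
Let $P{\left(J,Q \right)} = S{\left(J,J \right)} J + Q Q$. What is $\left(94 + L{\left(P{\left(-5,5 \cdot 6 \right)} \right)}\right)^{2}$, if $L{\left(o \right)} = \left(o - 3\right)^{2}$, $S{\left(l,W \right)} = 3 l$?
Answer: $892794434884$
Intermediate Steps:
$P{\left(J,Q \right)} = Q^{2} + 3 J^{2}$ ($P{\left(J,Q \right)} = 3 J J + Q Q = 3 J^{2} + Q^{2} = Q^{2} + 3 J^{2}$)
$L{\left(o \right)} = \left(-3 + o\right)^{2}$
$\left(94 + L{\left(P{\left(-5,5 \cdot 6 \right)} \right)}\right)^{2} = \left(94 + \left(-3 + \left(\left(5 \cdot 6\right)^{2} + 3 \left(-5\right)^{2}\right)\right)^{2}\right)^{2} = \left(94 + \left(-3 + \left(30^{2} + 3 \cdot 25\right)\right)^{2}\right)^{2} = \left(94 + \left(-3 + \left(900 + 75\right)\right)^{2}\right)^{2} = \left(94 + \left(-3 + 975\right)^{2}\right)^{2} = \left(94 + 972^{2}\right)^{2} = \left(94 + 944784\right)^{2} = 944878^{2} = 892794434884$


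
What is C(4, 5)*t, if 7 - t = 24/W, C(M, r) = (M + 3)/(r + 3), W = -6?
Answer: 77/8 ≈ 9.6250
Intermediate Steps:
C(M, r) = (3 + M)/(3 + r)
t = 11 (t = 7 - 24/(-6) = 7 - 24*(-1)/6 = 7 - 1*(-4) = 7 + 4 = 11)
C(4, 5)*t = ((3 + 4)/(3 + 5))*11 = (7/8)*11 = 77/8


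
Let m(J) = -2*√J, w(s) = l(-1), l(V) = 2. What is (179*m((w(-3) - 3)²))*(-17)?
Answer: 6086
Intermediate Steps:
w(s) = 2
(179*m((w(-3) - 3)²))*(-17) = (179*(-2*√((2 - 3)²)))*(-17) = (179*(-2*√((-1)²)))*(-17) = (179*(-2*√1))*(-17) = (179*(-2*1))*(-17) = (179*(-2))*(-17) = -358*(-17) = 6086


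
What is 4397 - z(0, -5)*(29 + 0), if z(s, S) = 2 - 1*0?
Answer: 4339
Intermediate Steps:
z(s, S) = 2 (z(s, S) = 2 + 0 = 2)
4397 - z(0, -5)*(29 + 0) = 4397 - 2*(29 + 0) = 4397 - 2*29 = 4397 - 1*58 = 4397 - 58 = 4339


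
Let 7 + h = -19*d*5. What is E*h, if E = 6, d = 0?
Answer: -42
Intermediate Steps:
h = -7 (h = -7 - 0*5 = -7 - 19*0 = -7 + 0 = -7)
E*h = 6*(-7) = -42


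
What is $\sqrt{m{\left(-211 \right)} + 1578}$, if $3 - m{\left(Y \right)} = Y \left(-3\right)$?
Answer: $2 \sqrt{237} \approx 30.79$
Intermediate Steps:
$m{\left(Y \right)} = 3 + 3 Y$ ($m{\left(Y \right)} = 3 - Y \left(-3\right) = 3 - - 3 Y = 3 + 3 Y$)
$\sqrt{m{\left(-211 \right)} + 1578} = \sqrt{\left(3 + 3 \left(-211\right)\right) + 1578} = \sqrt{\left(3 - 633\right) + 1578} = \sqrt{-630 + 1578} = \sqrt{948} = 2 \sqrt{237}$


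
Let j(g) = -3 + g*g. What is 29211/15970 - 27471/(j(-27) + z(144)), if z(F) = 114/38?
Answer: -139139017/3880710 ≈ -35.854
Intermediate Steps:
j(g) = -3 + g**2
z(F) = 3 (z(F) = 114*(1/38) = 3)
29211/15970 - 27471/(j(-27) + z(144)) = 29211/15970 - 27471/((-3 + (-27)**2) + 3) = 29211*(1/15970) - 27471/((-3 + 729) + 3) = 29211/15970 - 27471/(726 + 3) = 29211/15970 - 27471/729 = 29211/15970 - 27471*1/729 = 29211/15970 - 9157/243 = -139139017/3880710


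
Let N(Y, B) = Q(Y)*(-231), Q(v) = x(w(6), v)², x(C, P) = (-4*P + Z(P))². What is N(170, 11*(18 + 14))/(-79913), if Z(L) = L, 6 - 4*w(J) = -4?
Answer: 15627614310000/79913 ≈ 1.9556e+8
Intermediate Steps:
w(J) = 5/2 (w(J) = 3/2 - ¼*(-4) = 3/2 + 1 = 5/2)
x(C, P) = 9*P² (x(C, P) = (-4*P + P)² = (-3*P)² = 9*P²)
Q(v) = 81*v⁴ (Q(v) = (9*v²)² = 81*v⁴)
N(Y, B) = -18711*Y⁴ (N(Y, B) = (81*Y⁴)*(-231) = -18711*Y⁴)
N(170, 11*(18 + 14))/(-79913) = -18711*170⁴/(-79913) = -18711*835210000*(-1/79913) = -15627614310000*(-1/79913) = 15627614310000/79913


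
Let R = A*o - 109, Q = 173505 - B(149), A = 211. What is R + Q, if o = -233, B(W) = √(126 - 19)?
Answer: 124233 - √107 ≈ 1.2422e+5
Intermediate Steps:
B(W) = √107
Q = 173505 - √107 ≈ 1.7349e+5
R = -49272 (R = 211*(-233) - 109 = -49163 - 109 = -49272)
R + Q = -49272 + (173505 - √107) = 124233 - √107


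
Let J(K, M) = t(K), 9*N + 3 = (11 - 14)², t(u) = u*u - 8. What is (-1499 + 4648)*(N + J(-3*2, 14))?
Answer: 270814/3 ≈ 90271.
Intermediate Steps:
t(u) = -8 + u² (t(u) = u² - 8 = -8 + u²)
N = ⅔ (N = -⅓ + (11 - 14)²/9 = -⅓ + (⅑)*(-3)² = -⅓ + (⅑)*9 = -⅓ + 1 = ⅔ ≈ 0.66667)
J(K, M) = -8 + K²
(-1499 + 4648)*(N + J(-3*2, 14)) = (-1499 + 4648)*(⅔ + (-8 + (-3*2)²)) = 3149*(⅔ + (-8 + (-6)²)) = 3149*(⅔ + (-8 + 36)) = 3149*(⅔ + 28) = 3149*(86/3) = 270814/3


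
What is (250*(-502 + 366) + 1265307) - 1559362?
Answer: -328055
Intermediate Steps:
(250*(-502 + 366) + 1265307) - 1559362 = (250*(-136) + 1265307) - 1559362 = (-34000 + 1265307) - 1559362 = 1231307 - 1559362 = -328055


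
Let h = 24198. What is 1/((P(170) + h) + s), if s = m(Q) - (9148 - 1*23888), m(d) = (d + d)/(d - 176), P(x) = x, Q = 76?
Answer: 25/977662 ≈ 2.5571e-5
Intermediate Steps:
m(d) = 2*d/(-176 + d) (m(d) = (2*d)/(-176 + d) = 2*d/(-176 + d))
s = 368462/25 (s = 2*76/(-176 + 76) - (9148 - 1*23888) = 2*76/(-100) - (9148 - 23888) = 2*76*(-1/100) - 1*(-14740) = -38/25 + 14740 = 368462/25 ≈ 14738.)
1/((P(170) + h) + s) = 1/((170 + 24198) + 368462/25) = 1/(24368 + 368462/25) = 1/(977662/25) = 25/977662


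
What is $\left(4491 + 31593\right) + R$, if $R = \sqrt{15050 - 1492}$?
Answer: $36084 + \sqrt{13558} \approx 36200.0$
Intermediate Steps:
$R = \sqrt{13558} \approx 116.44$
$\left(4491 + 31593\right) + R = \left(4491 + 31593\right) + \sqrt{13558} = 36084 + \sqrt{13558}$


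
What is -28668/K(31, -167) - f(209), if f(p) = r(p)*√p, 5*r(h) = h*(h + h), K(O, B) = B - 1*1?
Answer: 2389/14 - 87362*√209/5 ≈ -2.5243e+5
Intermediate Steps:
K(O, B) = -1 + B (K(O, B) = B - 1 = -1 + B)
r(h) = 2*h²/5 (r(h) = (h*(h + h))/5 = (h*(2*h))/5 = (2*h²)/5 = 2*h²/5)
f(p) = 2*p^(5/2)/5 (f(p) = (2*p²/5)*√p = 2*p^(5/2)/5)
-28668/K(31, -167) - f(209) = -28668/(-1 - 167) - 2*209^(5/2)/5 = -28668/(-168) - 2*43681*√209/5 = -28668*(-1/168) - 87362*√209/5 = 2389/14 - 87362*√209/5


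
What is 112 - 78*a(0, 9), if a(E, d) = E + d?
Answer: -590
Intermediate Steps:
112 - 78*a(0, 9) = 112 - 78*(0 + 9) = 112 - 78*9 = 112 - 702 = -590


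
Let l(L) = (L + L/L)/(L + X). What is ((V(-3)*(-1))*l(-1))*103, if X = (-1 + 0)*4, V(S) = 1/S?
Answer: 0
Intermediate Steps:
V(S) = 1/S
X = -4 (X = -1*4 = -4)
l(L) = (1 + L)/(-4 + L) (l(L) = (L + L/L)/(L - 4) = (L + 1)/(-4 + L) = (1 + L)/(-4 + L))
((V(-3)*(-1))*l(-1))*103 = ((-1/(-3))*((1 - 1)/(-4 - 1)))*103 = ((-⅓*(-1))*(0/(-5)))*103 = ((-⅕*0)/3)*103 = ((⅓)*0)*103 = 0*103 = 0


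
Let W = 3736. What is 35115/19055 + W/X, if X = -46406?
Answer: 155835721/88426633 ≈ 1.7623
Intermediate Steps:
35115/19055 + W/X = 35115/19055 + 3736/(-46406) = 35115*(1/19055) + 3736*(-1/46406) = 7023/3811 - 1868/23203 = 155835721/88426633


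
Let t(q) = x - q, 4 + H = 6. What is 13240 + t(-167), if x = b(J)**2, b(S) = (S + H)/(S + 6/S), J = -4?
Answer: 1622263/121 ≈ 13407.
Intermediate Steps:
H = 2 (H = -4 + 6 = 2)
b(S) = (2 + S)/(S + 6/S) (b(S) = (S + 2)/(S + 6/S) = (2 + S)/(S + 6/S))
x = 16/121 (x = (-4*(2 - 4)/(6 + (-4)**2))**2 = (-4*(-2)/(6 + 16))**2 = (-4*(-2)/22)**2 = (-4*1/22*(-2))**2 = (4/11)**2 = 16/121 ≈ 0.13223)
t(q) = 16/121 - q
13240 + t(-167) = 13240 + (16/121 - 1*(-167)) = 13240 + (16/121 + 167) = 13240 + 20223/121 = 1622263/121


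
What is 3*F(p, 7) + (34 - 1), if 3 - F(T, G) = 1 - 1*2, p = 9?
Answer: 45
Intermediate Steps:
F(T, G) = 4 (F(T, G) = 3 - (1 - 1*2) = 3 - (1 - 2) = 3 - 1*(-1) = 3 + 1 = 4)
3*F(p, 7) + (34 - 1) = 3*4 + (34 - 1) = 12 + 33 = 45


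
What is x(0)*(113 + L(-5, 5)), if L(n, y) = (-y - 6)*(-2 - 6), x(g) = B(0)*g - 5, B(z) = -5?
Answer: -1005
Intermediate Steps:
x(g) = -5 - 5*g (x(g) = -5*g - 5 = -5 - 5*g)
L(n, y) = 48 + 8*y (L(n, y) = (-6 - y)*(-8) = 48 + 8*y)
x(0)*(113 + L(-5, 5)) = (-5 - 5*0)*(113 + (48 + 8*5)) = (-5 + 0)*(113 + (48 + 40)) = -5*(113 + 88) = -5*201 = -1005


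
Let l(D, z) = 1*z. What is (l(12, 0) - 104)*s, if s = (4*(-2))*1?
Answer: 832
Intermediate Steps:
l(D, z) = z
s = -8 (s = -8*1 = -8)
(l(12, 0) - 104)*s = (0 - 104)*(-8) = -104*(-8) = 832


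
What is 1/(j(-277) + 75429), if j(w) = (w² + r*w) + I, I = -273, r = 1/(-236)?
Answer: 236/35845137 ≈ 6.5839e-6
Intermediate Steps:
r = -1/236 ≈ -0.0042373
j(w) = -273 + w² - w/236 (j(w) = (w² - w/236) - 273 = -273 + w² - w/236)
1/(j(-277) + 75429) = 1/((-273 + (-277)² - 1/236*(-277)) + 75429) = 1/((-273 + 76729 + 277/236) + 75429) = 1/(18043893/236 + 75429) = 1/(35845137/236) = 236/35845137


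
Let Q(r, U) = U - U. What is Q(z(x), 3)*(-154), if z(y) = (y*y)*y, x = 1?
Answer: 0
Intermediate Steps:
z(y) = y³ (z(y) = y²*y = y³)
Q(r, U) = 0
Q(z(x), 3)*(-154) = 0*(-154) = 0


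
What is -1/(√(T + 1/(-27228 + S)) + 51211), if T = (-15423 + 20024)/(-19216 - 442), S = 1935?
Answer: -25462610760534/1303965759774099425 + I*√57871615747803294/1303965759774099425 ≈ -1.9527e-5 + 1.8449e-10*I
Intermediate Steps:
T = -4601/19658 (T = 4601/(-19658) = 4601*(-1/19658) = -4601/19658 ≈ -0.23405)
-1/(√(T + 1/(-27228 + S)) + 51211) = -1/(√(-4601/19658 + 1/(-27228 + 1935)) + 51211) = -1/(√(-4601/19658 + 1/(-25293)) + 51211) = -1/(√(-4601/19658 - 1/25293) + 51211) = -1/(√(-116392751/497209794) + 51211) = -1/(I*√57871615747803294/497209794 + 51211) = -1/(51211 + I*√57871615747803294/497209794)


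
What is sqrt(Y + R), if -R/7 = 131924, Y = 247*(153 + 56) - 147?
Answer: 6*I*sqrt(24222) ≈ 933.8*I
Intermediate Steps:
Y = 51476 (Y = 247*209 - 147 = 51623 - 147 = 51476)
R = -923468 (R = -7*131924 = -923468)
sqrt(Y + R) = sqrt(51476 - 923468) = sqrt(-871992) = 6*I*sqrt(24222)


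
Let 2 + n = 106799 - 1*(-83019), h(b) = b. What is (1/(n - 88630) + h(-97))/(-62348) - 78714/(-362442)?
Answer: 83357319268319/381092342784296 ≈ 0.21873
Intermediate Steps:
n = 189816 (n = -2 + (106799 - 1*(-83019)) = -2 + (106799 + 83019) = -2 + 189818 = 189816)
(1/(n - 88630) + h(-97))/(-62348) - 78714/(-362442) = (1/(189816 - 88630) - 97)/(-62348) - 78714/(-362442) = (1/101186 - 97)*(-1/62348) - 78714*(-1/362442) = (1/101186 - 97)*(-1/62348) + 13119/60407 = -9815041/101186*(-1/62348) + 13119/60407 = 9815041/6308744728 + 13119/60407 = 83357319268319/381092342784296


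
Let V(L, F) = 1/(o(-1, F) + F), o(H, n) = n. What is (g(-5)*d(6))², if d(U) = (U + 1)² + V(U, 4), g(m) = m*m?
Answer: 96530625/64 ≈ 1.5083e+6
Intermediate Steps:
g(m) = m²
V(L, F) = 1/(2*F) (V(L, F) = 1/(F + F) = 1/(2*F))
d(U) = ⅛ + (1 + U)² (d(U) = (U + 1)² + (½)/4 = (1 + U)² + (½)*(¼) = (1 + U)² + ⅛ = ⅛ + (1 + U)²)
(g(-5)*d(6))² = ((-5)²*(⅛ + (1 + 6)²))² = (25*(⅛ + 7²))² = (25*(⅛ + 49))² = (25*(393/8))² = (9825/8)² = 96530625/64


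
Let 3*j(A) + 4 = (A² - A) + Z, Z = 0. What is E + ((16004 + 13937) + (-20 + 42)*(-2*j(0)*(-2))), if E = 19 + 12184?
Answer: 126080/3 ≈ 42027.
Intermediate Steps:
j(A) = -4/3 - A/3 + A²/3 (j(A) = -4/3 + ((A² - A) + 0)/3 = -4/3 + (A² - A)/3 = -4/3 + (-A/3 + A²/3) = -4/3 - A/3 + A²/3)
E = 12203
E + ((16004 + 13937) + (-20 + 42)*(-2*j(0)*(-2))) = 12203 + ((16004 + 13937) + (-20 + 42)*(-2*(-4/3 - ⅓*0 + (⅓)*0²)*(-2))) = 12203 + (29941 + 22*(-2*(-4/3 + 0 + (⅓)*0)*(-2))) = 12203 + (29941 + 22*(-2*(-4/3 + 0 + 0)*(-2))) = 12203 + (29941 + 22*(-2*(-4/3)*(-2))) = 12203 + (29941 + 22*((8/3)*(-2))) = 12203 + (29941 + 22*(-16/3)) = 12203 + (29941 - 352/3) = 12203 + 89471/3 = 126080/3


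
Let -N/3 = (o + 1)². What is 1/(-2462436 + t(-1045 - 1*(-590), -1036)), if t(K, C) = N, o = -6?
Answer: -1/2462511 ≈ -4.0609e-7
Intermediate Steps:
N = -75 (N = -3*(-6 + 1)² = -3*(-5)² = -3*25 = -75)
t(K, C) = -75
1/(-2462436 + t(-1045 - 1*(-590), -1036)) = 1/(-2462436 - 75) = 1/(-2462511) = -1/2462511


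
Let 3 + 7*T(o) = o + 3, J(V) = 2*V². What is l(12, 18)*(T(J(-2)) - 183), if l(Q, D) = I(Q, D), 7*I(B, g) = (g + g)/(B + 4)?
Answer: -11457/196 ≈ -58.454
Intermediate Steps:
I(B, g) = 2*g/(7*(4 + B)) (I(B, g) = ((g + g)/(B + 4))/7 = ((2*g)/(4 + B))/7 = (2*g/(4 + B))/7 = 2*g/(7*(4 + B)))
T(o) = o/7 (T(o) = -3/7 + (o + 3)/7 = -3/7 + (3 + o)/7 = -3/7 + (3/7 + o/7) = o/7)
l(Q, D) = 2*D/(7*(4 + Q))
l(12, 18)*(T(J(-2)) - 183) = ((2/7)*18/(4 + 12))*((2*(-2)²)/7 - 183) = ((2/7)*18/16)*((2*4)/7 - 183) = ((2/7)*18*(1/16))*((⅐)*8 - 183) = 9*(8/7 - 183)/28 = (9/28)*(-1273/7) = -11457/196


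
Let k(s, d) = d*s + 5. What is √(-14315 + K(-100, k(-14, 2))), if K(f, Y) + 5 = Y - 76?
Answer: I*√14419 ≈ 120.08*I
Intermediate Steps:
k(s, d) = 5 + d*s
K(f, Y) = -81 + Y (K(f, Y) = -5 + (Y - 76) = -5 + (-76 + Y) = -81 + Y)
√(-14315 + K(-100, k(-14, 2))) = √(-14315 + (-81 + (5 + 2*(-14)))) = √(-14315 + (-81 + (5 - 28))) = √(-14315 + (-81 - 23)) = √(-14315 - 104) = √(-14419) = I*√14419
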